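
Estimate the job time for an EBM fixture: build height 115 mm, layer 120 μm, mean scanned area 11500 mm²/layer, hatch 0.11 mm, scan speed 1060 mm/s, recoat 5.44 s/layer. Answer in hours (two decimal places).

27.72 hours

Layer count = ceil(115 / 0.12) = 959.
Per-layer scan distance: 11500 / 0.11 → 104545.5 mm.
Per-layer scan time = 104545.5 / 1060 = 98.6278 s.
Per-layer time = 98.6278 + 5.44 = 104.0678 s.
959 layers × 104.0678 s/layer = 99801.0202 s, i.e. 27.72 hours.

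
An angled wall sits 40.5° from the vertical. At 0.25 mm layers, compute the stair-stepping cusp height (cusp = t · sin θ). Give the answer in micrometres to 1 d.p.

162.4 μm

sin(40.5°) = 0.6494, so cusp = 0.25 × 0.6494 = 0.16235 mm → 162.4 μm.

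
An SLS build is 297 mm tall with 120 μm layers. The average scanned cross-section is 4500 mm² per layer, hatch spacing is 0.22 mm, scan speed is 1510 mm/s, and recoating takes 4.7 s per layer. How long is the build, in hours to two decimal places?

Layer count = ceil(297 / 0.12) = 2475.
Hatch length per layer = 4500 / 0.22 = 20454.5 mm.
Scan time per layer = 20454.5 / 1510, so 13.546 s.
Layer cycle = 13.546 + 4.7, so 18.246 s.
Total: 2475 × 18.246 s = 45158.85 s → 12.54 hours.

12.54 hours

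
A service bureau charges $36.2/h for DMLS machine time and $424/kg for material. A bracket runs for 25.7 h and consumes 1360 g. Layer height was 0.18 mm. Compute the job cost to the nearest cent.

Machine cost = 36.2 × 25.7, so $930.34.
Feedstock cost = 424 × 1360/1000, so $576.64.
Job cost: 930.34 + 576.64 = $1506.98.

$1506.98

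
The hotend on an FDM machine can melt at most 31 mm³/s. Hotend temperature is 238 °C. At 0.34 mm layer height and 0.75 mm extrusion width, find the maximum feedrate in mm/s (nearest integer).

122 mm/s

A = 0.34 × 0.75, so 0.255 mm².
v_max = Q/A = 31/0.255 = 121.57 mm/s → 122 mm/s.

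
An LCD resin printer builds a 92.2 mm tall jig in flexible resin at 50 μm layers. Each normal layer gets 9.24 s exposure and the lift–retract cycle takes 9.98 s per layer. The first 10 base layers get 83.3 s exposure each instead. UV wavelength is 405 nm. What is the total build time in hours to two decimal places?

10.05 hours

Number of layers: 92.2 / 0.05 → 1844 (rounded up).
Bottom layers = 10 × (83.3 + 9.98), so 932.8 s.
Normal layers: 1834 × (9.24 + 9.98) → 35249.48 s.
Sum: 932.8 + 35249.48 = 36182.28 s → 10.05 hours.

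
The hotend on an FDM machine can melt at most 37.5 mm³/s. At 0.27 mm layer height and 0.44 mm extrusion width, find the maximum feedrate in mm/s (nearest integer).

316 mm/s

Extrusion cross-section = 0.27 × 0.44 = 0.1188 mm².
Max speed = 37.5 / 0.1188 = 315.66 ≈ 316 mm/s.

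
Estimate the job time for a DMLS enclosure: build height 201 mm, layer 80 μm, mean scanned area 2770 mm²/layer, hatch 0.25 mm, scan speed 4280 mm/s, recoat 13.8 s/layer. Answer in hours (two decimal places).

Layers = ⌈201/0.08⌉ = 2513.
Hatch length per layer = 2770 / 0.25 = 11080 mm.
Scan time per layer: 11080 / 4280 → 2.5888 s.
Layer cycle = 2.5888 + 13.8 = 16.3888 s.
Total: 2513 × 16.3888 s = 41185.0544 s → 11.44 hours.

11.44 hours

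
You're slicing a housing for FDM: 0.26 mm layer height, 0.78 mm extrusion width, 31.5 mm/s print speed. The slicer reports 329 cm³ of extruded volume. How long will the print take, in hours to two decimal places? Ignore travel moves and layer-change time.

Line area: 0.26 × 0.78 → 0.2028 mm².
Path length: 329000 mm³ / 0.2028 mm² → 1622288 mm.
Extrusion time = 1622288 / 31.5, so 51501.2 s.
That's 51501.2 s → 14.31 hours.

14.31 hours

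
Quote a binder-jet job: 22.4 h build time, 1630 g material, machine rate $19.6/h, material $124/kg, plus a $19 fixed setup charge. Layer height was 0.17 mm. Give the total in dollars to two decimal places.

Time charge = 19.6 × 22.4 = $439.04.
Material charge = 124 × 1630/1000, so $202.12.
Total = 439.04 + 202.12 + 19 = $660.16.

$660.16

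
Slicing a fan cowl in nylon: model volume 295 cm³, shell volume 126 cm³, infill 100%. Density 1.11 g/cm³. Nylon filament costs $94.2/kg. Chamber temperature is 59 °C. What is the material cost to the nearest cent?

$30.85

Interior volume = 295 − 126, so 169 cm³.
Infill volume = 1.00 × 169, so 169 cm³.
Total extruded: 126 + 169 → 295 cm³.
Mass = 295 × 1.11 = 327.45 g.
At $94.2/kg: 327.45/1000 × 94.2 = $30.85.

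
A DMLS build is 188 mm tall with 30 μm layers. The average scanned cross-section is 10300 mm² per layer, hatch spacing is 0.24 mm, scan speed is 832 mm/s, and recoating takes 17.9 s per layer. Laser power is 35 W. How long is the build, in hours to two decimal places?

Layer count = ceil(188 / 0.03) = 6267.
Scan path per layer = 10300 / 0.24 = 42916.7 mm.
Scan time per layer = 42916.7 / 832, so 51.5826 s.
Per-layer time = 51.5826 + 17.9, so 69.4826 s.
Total: 6267 × 69.4826 s = 435447.4542 s → 120.96 hours.

120.96 hours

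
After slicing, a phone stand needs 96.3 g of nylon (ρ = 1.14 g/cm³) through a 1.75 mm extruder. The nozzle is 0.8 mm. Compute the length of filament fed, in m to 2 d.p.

35.12 m

Extruded volume: 96.3/1.14 = 84.4737 cm³ (84473.7 mm³).
Cross-section of 1.75 mm filament: π·(1.75/2)² = 2.4053 mm².
Length = 84473.7 / 2.4053 = 35119.82 mm = 35.12 m.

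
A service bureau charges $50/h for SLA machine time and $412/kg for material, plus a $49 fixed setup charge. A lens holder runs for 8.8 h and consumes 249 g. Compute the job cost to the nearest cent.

Machine cost = 50 × 8.8 = $440.00.
Material cost = 412 × 249/1000 = $102.588.
Adding setup: 440.00 + 102.588 + 49 → 591.588 ≈ $591.59.

$591.59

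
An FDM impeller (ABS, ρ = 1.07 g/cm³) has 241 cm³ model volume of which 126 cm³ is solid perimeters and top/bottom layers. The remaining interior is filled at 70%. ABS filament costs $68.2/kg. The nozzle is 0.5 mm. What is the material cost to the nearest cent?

Infill region: 241 − 126 → 115 cm³.
Infill volume = 0.70 × 115, so 80.5 cm³.
Deposited volume: 126 + 80.5 → 206.5 cm³.
Mass = 206.5 × 1.07 = 220.955 g.
Cost = 220.955 g / 1000 × $68.2/kg = $15.07.

$15.07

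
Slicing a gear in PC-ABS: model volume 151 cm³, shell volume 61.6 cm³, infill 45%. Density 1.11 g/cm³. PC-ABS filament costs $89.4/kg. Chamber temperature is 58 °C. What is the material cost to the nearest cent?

Interior volume: 151 − 61.6 → 89.4 cm³.
Deposited infill: 0.45 × 89.4 → 40.23 cm³.
Deposited volume: 61.6 + 40.23 → 101.83 cm³.
Mass = 101.83 × 1.11 = 113.0313 g.
At $89.4/kg: 113.0313/1000 × 89.4 = $10.10.

$10.10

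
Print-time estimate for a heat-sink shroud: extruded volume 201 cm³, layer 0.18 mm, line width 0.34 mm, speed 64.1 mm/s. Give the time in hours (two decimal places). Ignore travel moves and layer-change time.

Extrusion cross-section = 0.18 × 0.34, so 0.0612 mm².
Total extruded path = 201000/0.0612 = 3284313.7 mm.
Time extruding: 3284313.7 / 64.1 → 51237.3 s.
That's 51237.3 s → 14.23 hours.

14.23 hours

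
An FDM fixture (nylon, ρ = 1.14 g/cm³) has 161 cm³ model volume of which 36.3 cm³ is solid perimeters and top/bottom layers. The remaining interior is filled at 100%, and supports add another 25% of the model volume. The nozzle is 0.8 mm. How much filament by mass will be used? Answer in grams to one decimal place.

Interior volume: 161 − 36.3 → 124.7 cm³.
Infill deposited: 1.00 × 124.7 → 124.7 cm³.
Support = 0.25 × 161, so 40.25 cm³.
Total extruded: 36.3 + 124.7 + 40.25 → 201.25 cm³.
Mass = 201.25 × 1.14, so 229.425 g.

229.4 g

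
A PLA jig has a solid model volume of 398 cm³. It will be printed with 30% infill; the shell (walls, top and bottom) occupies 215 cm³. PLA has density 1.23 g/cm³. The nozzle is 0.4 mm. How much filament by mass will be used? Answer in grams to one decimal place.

332.0 g

Infill region = 398 − 215, so 183 cm³.
Infill deposited = 0.30 × 183 = 54.9 cm³.
Deposited volume = 215 + 54.9, so 269.9 cm³.
Mass = 269.9 × 1.23, so 331.977 g.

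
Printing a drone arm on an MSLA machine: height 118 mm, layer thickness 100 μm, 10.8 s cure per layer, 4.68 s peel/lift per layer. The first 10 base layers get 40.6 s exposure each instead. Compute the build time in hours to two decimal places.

5.16 hours

Layers = ⌈118/0.1⌉ = 1180.
Base layers: 10 × (40.6 + 4.68) → 452.8 s.
Normal layers: 1170 × (10.8 + 4.68) → 18111.6 s.
Total = 452.8 + 18111.6 = 18564.4 s = 5.16 hours.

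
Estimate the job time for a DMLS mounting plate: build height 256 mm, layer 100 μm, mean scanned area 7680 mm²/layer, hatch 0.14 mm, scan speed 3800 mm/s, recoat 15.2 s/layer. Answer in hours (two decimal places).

21.07 hours

Number of layers: 256 / 0.1 → 2560 (rounded up).
Scan path per layer = 7680 / 0.14 = 54857.1 mm.
Scan time per layer = 54857.1 / 3800, so 14.4361 s.
Per-layer time = 14.4361 + 15.2, so 29.6361 s.
Build time = 2560 × 29.6361 = 75868.416 s = 21.07 hours.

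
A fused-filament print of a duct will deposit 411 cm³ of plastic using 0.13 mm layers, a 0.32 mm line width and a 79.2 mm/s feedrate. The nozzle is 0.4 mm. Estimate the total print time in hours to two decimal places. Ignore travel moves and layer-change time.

Line area = 0.13 × 0.32, so 0.0416 mm².
Total extruded path = 411000/0.0416 = 9879807.7 mm.
Print-move time = 9879807.7 / 79.2, so 124745 s.
Converting: 124745 s = 34.65 hours.

34.65 hours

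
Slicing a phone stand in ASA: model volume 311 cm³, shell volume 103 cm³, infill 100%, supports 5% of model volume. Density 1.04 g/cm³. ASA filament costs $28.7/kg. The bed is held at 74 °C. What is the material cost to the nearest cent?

Infill region = 311 − 103 = 208 cm³.
Deposited infill = 1.00 × 208, so 208 cm³.
Support = 0.05 × 311, so 15.55 cm³.
Deposited volume = 103 + 208 + 15.55, so 326.55 cm³.
Mass: 326.55 × 1.04 → 339.612 g.
At $28.7/kg: 339.612/1000 × 28.7 = $9.75.

$9.75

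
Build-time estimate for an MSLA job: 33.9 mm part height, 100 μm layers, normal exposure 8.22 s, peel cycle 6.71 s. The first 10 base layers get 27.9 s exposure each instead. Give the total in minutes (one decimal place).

87.6 minutes

Number of layers: 33.9 / 0.1 → 339 (rounded up).
Base layers = 10 × (27.9 + 6.71) = 346.1 s.
Remaining layers = 329 × (8.22 + 6.71), so 4911.97 s.
Total = 346.1 + 4911.97 = 5258.07 s = 87.6 minutes.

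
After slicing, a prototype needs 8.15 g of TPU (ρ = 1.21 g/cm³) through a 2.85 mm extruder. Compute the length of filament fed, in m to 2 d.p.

Extruded volume: 8.15/1.21 = 6.7355 cm³ (6735.5 mm³).
Filament cross-section = π × (2.85/2)² = 6.3794 mm².
L = V/A = 6735.5/6.3794 = 1055.82 mm → 1.06 m.

1.06 m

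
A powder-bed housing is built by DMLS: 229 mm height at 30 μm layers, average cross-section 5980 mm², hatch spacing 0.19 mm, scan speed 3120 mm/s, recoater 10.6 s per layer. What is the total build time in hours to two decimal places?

43.87 hours

Layers = ⌈229/0.03⌉ = 7634.
Hatch length per layer = 5980 / 0.19 = 31473.7 mm.
Per-layer scan time: 31473.7 / 3120 → 10.0877 s.
Layer cycle: 10.0877 + 10.6 → 20.6877 s.
7634 layers × 20.6877 s/layer = 157929.9018 s, i.e. 43.87 hours.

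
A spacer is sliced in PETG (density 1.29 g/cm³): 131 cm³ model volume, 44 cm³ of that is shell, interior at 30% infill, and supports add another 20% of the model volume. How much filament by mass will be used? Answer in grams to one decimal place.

Infill region = 131 − 44 = 87 cm³.
Infill deposited = 0.30 × 87 = 26.1 cm³.
Support = 0.20 × 131 = 26.2 cm³.
Deposited volume = 44 + 26.1 + 26.2, so 96.3 cm³.
Mass = 96.3 × 1.29 = 124.227 g.

124.2 g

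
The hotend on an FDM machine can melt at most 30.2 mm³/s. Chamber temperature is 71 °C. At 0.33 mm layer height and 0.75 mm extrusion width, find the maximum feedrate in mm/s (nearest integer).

Bead cross-section = 0.33 × 0.75, so 0.2475 mm².
v_max = Q/A = 30.2/0.2475 = 122.02 mm/s → 122 mm/s.

122 mm/s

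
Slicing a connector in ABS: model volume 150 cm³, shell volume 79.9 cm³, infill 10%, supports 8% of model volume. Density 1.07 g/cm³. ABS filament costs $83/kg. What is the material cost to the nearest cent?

Infill region = 150 − 79.9 = 70.1 cm³.
Infill deposited = 0.10 × 70.1 = 7.01 cm³.
Support = 0.08 × 150, so 12 cm³.
Total printed volume: 79.9 + 7.01 + 12 → 98.91 cm³.
Mass: 98.91 × 1.07 → 105.8337 g.
Cost = 105.8337 g / 1000 × $83/kg = $8.78.

$8.78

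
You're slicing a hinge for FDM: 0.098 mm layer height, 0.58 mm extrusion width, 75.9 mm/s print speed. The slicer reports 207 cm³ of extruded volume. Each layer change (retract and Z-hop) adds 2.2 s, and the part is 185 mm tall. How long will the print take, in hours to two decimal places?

Extrusion cross-section: 0.098 × 0.58 → 0.05684 mm².
Toolpath length = 207 cm³ / 0.05684 mm² = 207000 / 0.05684 = 3641801.5 mm.
Print-move time = 3641801.5 / 75.9 = 47981.6 s.
Layers = ⌈185/0.098⌉ = 1888.
Non-print overhead = 1888 × 2.2 = 4153.6 s.
Total = 47981.6 + 4153.6 = 52135.2 s = 14.48 hours.

14.48 hours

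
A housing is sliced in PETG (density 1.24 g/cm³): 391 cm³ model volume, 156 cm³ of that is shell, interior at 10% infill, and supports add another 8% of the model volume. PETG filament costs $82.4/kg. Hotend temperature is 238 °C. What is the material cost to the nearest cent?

Volume inside the shell = 391 − 156, so 235 cm³.
Infill volume: 0.10 × 235 → 23.5 cm³.
Support = 0.08 × 391 = 31.28 cm³.
Deposited volume = 156 + 23.5 + 31.28 = 210.78 cm³.
Mass: 210.78 × 1.24 → 261.3672 g.
Cost = 261.3672 g / 1000 × $82.4/kg = $21.54.

$21.54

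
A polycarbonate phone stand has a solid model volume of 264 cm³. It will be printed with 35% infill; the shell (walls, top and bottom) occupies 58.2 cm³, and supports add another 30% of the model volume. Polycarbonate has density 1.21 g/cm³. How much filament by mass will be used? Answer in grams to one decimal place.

Infill region = 264 − 58.2, so 205.8 cm³.
Infill deposited: 0.35 × 205.8 → 72.03 cm³.
Support = 0.30 × 264 = 79.2 cm³.
Deposited volume = 58.2 + 72.03 + 79.2 = 209.43 cm³.
Mass: 209.43 × 1.21 → 253.4103 g.

253.4 g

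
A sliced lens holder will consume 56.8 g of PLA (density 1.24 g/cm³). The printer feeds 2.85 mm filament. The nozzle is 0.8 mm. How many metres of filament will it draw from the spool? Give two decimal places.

Extruded volume: 56.8/1.24 = 45.8065 cm³ (45806.5 mm³).
A = π r² = π × 1.425² = 6.3794 mm².
L = V/A = 45806.5/6.3794 = 7180.38 mm → 7.18 m.

7.18 m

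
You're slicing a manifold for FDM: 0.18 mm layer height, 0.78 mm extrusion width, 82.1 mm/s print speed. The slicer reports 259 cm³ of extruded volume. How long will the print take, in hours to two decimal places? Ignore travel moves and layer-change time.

Line area = 0.18 × 0.78 = 0.1404 mm².
Total extruded path = 259000/0.1404 = 1844729.3 mm.
Extrusion time = 1844729.3 / 82.1 = 22469.3 s.
That's 22469.3 s → 6.24 hours.

6.24 hours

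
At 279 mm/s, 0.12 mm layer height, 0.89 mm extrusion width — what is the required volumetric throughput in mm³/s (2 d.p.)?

29.80

Bead cross-section = 0.12 × 0.89 = 0.1068 mm².
Q = v·A = 279 × 0.1068 = 29.80 mm³/s.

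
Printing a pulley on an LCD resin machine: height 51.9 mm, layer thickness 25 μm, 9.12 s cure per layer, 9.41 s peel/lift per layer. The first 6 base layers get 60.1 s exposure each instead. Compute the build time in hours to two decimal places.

Layers = ⌈51.9/0.025⌉ = 2076.
Bottom layers = 6 × (60.1 + 9.41), so 417.06 s.
Regular layers = 2070 × (9.12 + 9.41), so 38357.1 s.
Sum: 417.06 + 38357.1 = 38774.16 s → 10.77 hours.

10.77 hours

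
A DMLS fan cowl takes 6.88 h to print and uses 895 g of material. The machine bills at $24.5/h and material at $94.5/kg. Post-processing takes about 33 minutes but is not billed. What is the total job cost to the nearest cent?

$253.14

Machine-time cost = 24.5 × 6.88 = $168.56.
Feedstock cost = 94.5 × 895/1000, so $84.5775.
Total = 168.56 + 84.5775 = 253.1375 ≈ $253.14.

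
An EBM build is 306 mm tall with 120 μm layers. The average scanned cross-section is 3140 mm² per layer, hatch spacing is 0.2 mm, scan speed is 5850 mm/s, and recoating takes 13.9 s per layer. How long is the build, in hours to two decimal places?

11.75 hours

Layer count = ceil(306 / 0.12) = 2550.
Hatch length per layer: 3140 / 0.2 → 15700 mm.
Scan time per layer = 15700 / 5850 = 2.6838 s.
Time per layer = 2.6838 + 13.9, so 16.5838 s.
Total: 2550 × 16.5838 s = 42288.69 s → 11.75 hours.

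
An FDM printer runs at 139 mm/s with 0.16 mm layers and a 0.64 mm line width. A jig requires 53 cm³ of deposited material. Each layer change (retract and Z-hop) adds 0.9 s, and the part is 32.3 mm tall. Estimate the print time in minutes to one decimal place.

65.1 minutes

Line area: 0.16 × 0.64 → 0.1024 mm².
Total extruded path = 53000/0.1024 = 517578.1 mm.
Time extruding = 517578.1 / 139, so 3723.6 s.
Layers = ⌈32.3/0.16⌉ = 202.
Z-hop total = 202 × 0.9 = 181.8 s.
Altogether 3723.6 + 181.8 = 3905.4 s, i.e. 65.1 minutes.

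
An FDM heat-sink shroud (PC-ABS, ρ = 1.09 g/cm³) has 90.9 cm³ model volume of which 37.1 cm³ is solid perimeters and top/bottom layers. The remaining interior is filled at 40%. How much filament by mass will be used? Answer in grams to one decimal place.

Interior volume = 90.9 − 37.1 = 53.8 cm³.
Infill volume: 0.40 × 53.8 → 21.52 cm³.
Total printed volume = 37.1 + 21.52, so 58.62 cm³.
Mass = 58.62 × 1.09, so 63.8958 g.

63.9 g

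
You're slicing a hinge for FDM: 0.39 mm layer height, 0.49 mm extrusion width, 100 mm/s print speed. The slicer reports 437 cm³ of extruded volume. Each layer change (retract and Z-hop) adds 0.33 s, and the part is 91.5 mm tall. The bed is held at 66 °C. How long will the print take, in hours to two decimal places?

6.37 hours

Line area = 0.39 × 0.49 = 0.1911 mm².
Path length: 437000 mm³ / 0.1911 mm² → 2286760.9 mm.
Extrusion time = 2286760.9 / 100, so 22867.6 s.
Layer count = ceil(91.5 / 0.39) = 235.
Layer-change overhead = 235 × 0.33 = 77.55 s.
Total = 22867.6 + 77.55 = 22945.15 s = 6.37 hours.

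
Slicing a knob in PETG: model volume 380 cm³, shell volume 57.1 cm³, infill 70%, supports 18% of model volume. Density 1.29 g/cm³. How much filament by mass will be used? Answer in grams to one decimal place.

Infill region = 380 − 57.1, so 322.9 cm³.
Infill deposited = 0.70 × 322.9 = 226.03 cm³.
Support = 0.18 × 380 = 68.4 cm³.
Total printed volume = 57.1 + 226.03 + 68.4 = 351.53 cm³.
Mass = 351.53 × 1.29 = 453.4737 g.

453.5 g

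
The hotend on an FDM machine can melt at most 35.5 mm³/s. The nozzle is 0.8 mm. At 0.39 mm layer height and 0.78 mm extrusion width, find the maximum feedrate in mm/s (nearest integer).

A = 0.39 × 0.78, so 0.3042 mm².
Max speed = 35.5 / 0.3042 = 116.70 ≈ 117 mm/s.

117 mm/s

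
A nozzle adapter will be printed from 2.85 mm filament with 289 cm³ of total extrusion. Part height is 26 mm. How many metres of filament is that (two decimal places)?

Filament cross-section = π × (2.85/2)² = 6.3794 mm².
Length = 289 cm³ / 6.3794 mm² = 289000 / 6.3794 = 45302.07 mm = 45.30 m.

45.30 m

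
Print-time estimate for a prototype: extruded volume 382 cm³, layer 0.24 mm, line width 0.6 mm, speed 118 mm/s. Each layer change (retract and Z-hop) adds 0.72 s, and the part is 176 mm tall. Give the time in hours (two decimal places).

Extrusion cross-section = 0.24 × 0.6, so 0.144 mm².
Toolpath length = 382 cm³ / 0.144 mm² = 382000 / 0.144 = 2652777.8 mm.
Extrusion time = 2652777.8 / 118 = 22481.2 s.
Number of layers: 176 / 0.24 → 734 (rounded up).
Z-hop total = 734 × 0.72, so 528.48 s.
Altogether 22481.2 + 528.48 = 23009.68 s, i.e. 6.39 hours.

6.39 hours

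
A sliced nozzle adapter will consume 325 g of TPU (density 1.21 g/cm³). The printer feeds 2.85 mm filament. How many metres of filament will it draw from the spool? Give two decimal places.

Extruded volume: 325/1.21 = 268.595 cm³ (268595 mm³).
Filament cross-section = π × (2.85/2)² = 6.3794 mm².
Length = 268595 / 6.3794 = 42103.49 mm = 42.10 m.

42.10 m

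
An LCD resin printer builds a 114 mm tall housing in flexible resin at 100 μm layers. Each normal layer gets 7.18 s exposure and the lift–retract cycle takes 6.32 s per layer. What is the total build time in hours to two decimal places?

Number of layers: 114 / 0.1 → 1140 (rounded up).
Each layer takes = 7.18 + 6.32 = 13.5 s.
Total = 1140 × 13.5 = 15390 s = 4.28 hours.

4.28 hours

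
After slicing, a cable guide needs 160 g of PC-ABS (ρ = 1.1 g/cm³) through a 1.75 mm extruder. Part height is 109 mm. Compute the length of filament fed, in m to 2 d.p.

60.47 m

Volume = 160 g / 1.1 g·cm⁻³ = 145.4545 cm³ = 145454.5 mm³.
A = π r² = π × 0.875² = 2.4053 mm².
Length = 145454.5 / 2.4053 = 60472.5 mm = 60.47 m.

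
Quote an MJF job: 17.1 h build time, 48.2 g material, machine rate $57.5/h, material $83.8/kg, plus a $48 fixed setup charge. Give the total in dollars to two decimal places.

$1035.29

Time charge: 57.5 × 17.1 → $983.25.
Feedstock cost: 83.8 × 48.2/1000 → $4.03916.
Adding setup: 983.25 + 4.03916 + 48 → 1035.28916 ≈ $1035.29.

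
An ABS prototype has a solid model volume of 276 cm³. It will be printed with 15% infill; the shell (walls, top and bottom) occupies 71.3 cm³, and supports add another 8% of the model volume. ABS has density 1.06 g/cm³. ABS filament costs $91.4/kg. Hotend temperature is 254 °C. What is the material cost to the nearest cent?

$12.02

Infill region: 276 − 71.3 → 204.7 cm³.
Infill volume = 0.15 × 204.7 = 30.705 cm³.
Support: 0.08 × 276 → 22.08 cm³.
Total printed volume = 71.3 + 30.705 + 22.08, so 124.085 cm³.
Mass: 124.085 × 1.06 → 131.5301 g.
At $91.4/kg: 131.5301/1000 × 91.4 = $12.02.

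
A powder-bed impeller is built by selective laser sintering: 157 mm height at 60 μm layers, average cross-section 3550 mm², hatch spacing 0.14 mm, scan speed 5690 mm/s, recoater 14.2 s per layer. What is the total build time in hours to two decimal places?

13.56 hours

Layer count = ceil(157 / 0.06) = 2617.
Scan path per layer: 3550 / 0.14 → 25357.1 mm.
Scan time per layer: 25357.1 / 5690 → 4.4564 s.
Layer cycle: 4.4564 + 14.2 → 18.6564 s.
Build time = 2617 × 18.6564 = 48823.7988 s = 13.56 hours.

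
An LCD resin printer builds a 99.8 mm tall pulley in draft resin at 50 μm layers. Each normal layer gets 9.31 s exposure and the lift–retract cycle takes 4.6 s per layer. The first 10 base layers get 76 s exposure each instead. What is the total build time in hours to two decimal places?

Layers = ⌈99.8/0.05⌉ = 1996.
Burn-in layers = 10 × (76 + 4.6), so 806 s.
Normal layers = 1986 × (9.31 + 4.6) = 27625.26 s.
Sum: 806 + 27625.26 = 28431.26 s → 7.90 hours.

7.90 hours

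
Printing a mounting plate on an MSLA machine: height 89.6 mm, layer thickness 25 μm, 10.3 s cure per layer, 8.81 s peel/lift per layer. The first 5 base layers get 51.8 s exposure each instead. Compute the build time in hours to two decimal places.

19.08 hours

Layers = ⌈89.6/0.025⌉ = 3584.
Burn-in layers: 5 × (51.8 + 8.81) → 303.05 s.
Remaining layers = 3579 × (10.3 + 8.81), so 68394.69 s.
Sum: 303.05 + 68394.69 = 68697.74 s → 19.08 hours.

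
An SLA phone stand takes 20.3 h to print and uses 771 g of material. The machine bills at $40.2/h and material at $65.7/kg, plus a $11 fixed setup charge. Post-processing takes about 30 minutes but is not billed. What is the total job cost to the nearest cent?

$877.71

Machine-time cost = 40.2 × 20.3 = $816.06.
Material cost = 65.7 × 771/1000, so $50.6547.
Total = 816.06 + 50.6547 + 11 = 877.7147 ≈ $877.71.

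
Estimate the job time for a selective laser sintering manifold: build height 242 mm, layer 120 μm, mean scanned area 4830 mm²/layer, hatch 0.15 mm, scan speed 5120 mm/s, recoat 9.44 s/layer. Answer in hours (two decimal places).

8.81 hours

Layer count = ceil(242 / 0.12) = 2017.
Scan path per layer = 4830 / 0.15, so 32200 mm.
Scan time per layer = 32200 / 5120 = 6.2891 s.
Per-layer time = 6.2891 + 9.44, so 15.7291 s.
Build time = 2017 × 15.7291 = 31725.5947 s = 8.81 hours.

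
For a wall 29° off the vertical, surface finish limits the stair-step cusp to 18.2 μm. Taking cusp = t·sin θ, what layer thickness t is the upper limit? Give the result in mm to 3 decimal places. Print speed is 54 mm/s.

0.038 mm

Layer height = cusp / sin(29°) = 0.0182 / 0.4848 = 0.038 mm.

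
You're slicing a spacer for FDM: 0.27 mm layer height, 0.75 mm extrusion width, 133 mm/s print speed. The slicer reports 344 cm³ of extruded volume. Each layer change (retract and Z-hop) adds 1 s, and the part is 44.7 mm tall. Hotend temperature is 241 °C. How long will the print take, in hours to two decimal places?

3.59 hours

Bead cross-section = 0.27 × 0.75, so 0.2025 mm².
Toolpath length = 344 cm³ / 0.2025 mm² = 344000 / 0.2025 = 1698765.4 mm.
Extrusion time = 1698765.4 / 133, so 12772.7 s.
Layer count = ceil(44.7 / 0.27) = 166.
Z-hop total: 166 × 1 → 166 s.
Total = 12772.7 + 166 = 12938.7 s = 3.59 hours.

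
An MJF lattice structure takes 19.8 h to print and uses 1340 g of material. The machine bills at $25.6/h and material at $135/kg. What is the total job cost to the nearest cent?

Time charge = 25.6 × 19.8 = $506.88.
Material cost: 135 × 1340/1000 → $180.90.
Total = 506.88 + 180.90 = $687.78.

$687.78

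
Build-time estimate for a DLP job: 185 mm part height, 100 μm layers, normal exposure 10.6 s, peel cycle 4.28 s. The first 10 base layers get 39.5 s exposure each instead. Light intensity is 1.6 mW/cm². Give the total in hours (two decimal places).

7.73 hours

Number of layers: 185 / 0.1 → 1850 (rounded up).
Bottom layers: 10 × (39.5 + 4.28) → 437.8 s.
Remaining layers = 1840 × (10.6 + 4.28), so 27379.2 s.
Sum: 437.8 + 27379.2 = 27817 s → 7.73 hours.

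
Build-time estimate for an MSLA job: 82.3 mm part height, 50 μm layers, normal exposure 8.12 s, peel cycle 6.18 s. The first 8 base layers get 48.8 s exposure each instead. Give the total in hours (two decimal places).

6.63 hours

Layers = ⌈82.3/0.05⌉ = 1646.
Burn-in layers = 8 × (48.8 + 6.18), so 439.84 s.
Normal layers = 1638 × (8.12 + 6.18) = 23423.4 s.
Sum: 439.84 + 23423.4 = 23863.24 s → 6.63 hours.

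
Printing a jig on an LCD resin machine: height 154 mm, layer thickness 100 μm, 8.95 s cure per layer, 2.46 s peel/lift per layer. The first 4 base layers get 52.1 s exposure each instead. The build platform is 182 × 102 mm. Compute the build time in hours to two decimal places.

4.93 hours

Number of layers: 154 / 0.1 → 1540 (rounded up).
Base layers = 4 × (52.1 + 2.46), so 218.24 s.
Normal layers = 1536 × (8.95 + 2.46) = 17525.76 s.
Total = 218.24 + 17525.76 = 17744 s = 4.93 hours.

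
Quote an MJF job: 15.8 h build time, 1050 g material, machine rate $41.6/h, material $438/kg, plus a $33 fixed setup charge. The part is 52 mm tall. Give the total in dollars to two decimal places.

$1150.18

Time charge = 41.6 × 15.8, so $657.28.
Material cost = 438 × 1050/1000 = $459.90.
Adding setup: 657.28 + 459.90 + 33 → $1150.18.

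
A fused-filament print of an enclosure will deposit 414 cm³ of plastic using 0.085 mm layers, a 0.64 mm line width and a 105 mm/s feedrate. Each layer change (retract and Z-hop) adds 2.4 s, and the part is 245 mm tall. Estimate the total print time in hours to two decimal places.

22.06 hours

Bead cross-section = 0.085 × 0.64, so 0.0544 mm².
Path length: 414000 mm³ / 0.0544 mm² → 7610294.1 mm.
Time extruding = 7610294.1 / 105, so 72479 s.
Layer count = ceil(245 / 0.085) = 2883.
Layer-change overhead: 2883 × 2.4 → 6919.2 s.
Total = 72479 + 6919.2 = 79398.2 s = 22.06 hours.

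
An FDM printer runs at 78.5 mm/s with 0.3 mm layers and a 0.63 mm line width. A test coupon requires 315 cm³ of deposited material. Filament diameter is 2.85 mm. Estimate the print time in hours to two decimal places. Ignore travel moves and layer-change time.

Bead cross-section = 0.3 × 0.63, so 0.189 mm².
Total extruded path = 315000/0.189 = 1666666.7 mm.
Time extruding = 1666666.7 / 78.5 = 21231.4 s.
In the requested units: 21231.4 s = 5.90 hours.

5.90 hours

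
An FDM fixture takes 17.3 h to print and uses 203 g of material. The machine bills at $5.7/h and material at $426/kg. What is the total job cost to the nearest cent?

Time charge = 5.7 × 17.3 = $98.61.
Feedstock cost: 426 × 203/1000 → $86.478.
Total = 98.61 + 86.478 = 185.088 ≈ $185.09.

$185.09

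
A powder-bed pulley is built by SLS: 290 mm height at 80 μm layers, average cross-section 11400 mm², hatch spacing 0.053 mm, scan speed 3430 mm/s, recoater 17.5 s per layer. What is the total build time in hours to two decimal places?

80.77 hours

Number of layers: 290 / 0.08 → 3625 (rounded up).
Hatch length per layer: 11400 / 0.053 → 215094.3 mm.
Laser time per layer = 215094.3 / 3430, so 62.7097 s.
Time per layer: 62.7097 + 17.5 → 80.2097 s.
Build time = 3625 × 80.2097 = 290760.1625 s = 80.77 hours.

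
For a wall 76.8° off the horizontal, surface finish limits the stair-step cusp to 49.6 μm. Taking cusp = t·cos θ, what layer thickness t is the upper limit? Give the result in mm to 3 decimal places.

Layer height = cusp / cos(76.8°) = 0.0496 / 0.2284 = 0.217 mm.

0.217 mm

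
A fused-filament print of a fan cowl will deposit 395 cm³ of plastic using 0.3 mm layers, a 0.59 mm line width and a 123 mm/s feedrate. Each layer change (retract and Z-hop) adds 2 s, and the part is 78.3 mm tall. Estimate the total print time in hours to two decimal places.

Line area = 0.3 × 0.59 = 0.177 mm².
Path length: 395000 mm³ / 0.177 mm² → 2231638.4 mm.
Time extruding = 2231638.4 / 123 = 18143.4 s.
Number of layers: 78.3 / 0.3 → 261 (rounded up).
Layer-change overhead = 261 × 2, so 522 s.
Altogether 18143.4 + 522 = 18665.4 s, i.e. 5.18 hours.

5.18 hours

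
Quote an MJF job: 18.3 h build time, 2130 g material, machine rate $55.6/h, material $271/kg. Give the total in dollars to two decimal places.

$1594.71

Machine cost: 55.6 × 18.3 → $1017.48.
Material charge = 271 × 2130/1000, so $577.23.
Job cost: 1017.48 + 577.23 = $1594.71.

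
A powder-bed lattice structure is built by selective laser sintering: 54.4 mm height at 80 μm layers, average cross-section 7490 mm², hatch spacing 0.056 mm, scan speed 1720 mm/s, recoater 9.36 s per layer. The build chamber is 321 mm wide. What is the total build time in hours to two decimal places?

16.46 hours

Number of layers: 54.4 / 0.08 → 680 (rounded up).
Per-layer scan distance = 7490 / 0.056 = 133750 mm.
Per-layer scan time = 133750 / 1720, so 77.7616 s.
Time per layer = 77.7616 + 9.36 = 87.1216 s.
Total: 680 × 87.1216 s = 59242.688 s → 16.46 hours.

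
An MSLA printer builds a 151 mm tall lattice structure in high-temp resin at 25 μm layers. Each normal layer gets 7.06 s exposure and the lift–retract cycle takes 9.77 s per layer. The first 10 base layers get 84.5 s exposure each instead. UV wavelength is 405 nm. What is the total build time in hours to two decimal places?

Layers = ⌈151/0.025⌉ = 6040.
Bottom layers = 10 × (84.5 + 9.77) = 942.7 s.
Normal layers = 6030 × (7.06 + 9.77), so 101484.9 s.
Total = 942.7 + 101484.9 = 102427.6 s = 28.45 hours.

28.45 hours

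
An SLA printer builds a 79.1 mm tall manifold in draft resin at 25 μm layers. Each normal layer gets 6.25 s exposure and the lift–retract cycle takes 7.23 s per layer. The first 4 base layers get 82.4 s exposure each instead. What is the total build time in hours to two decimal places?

11.93 hours

Layer count = ceil(79.1 / 0.025) = 3164.
Base layers: 4 × (82.4 + 7.23) → 358.52 s.
Regular layers: 3160 × (6.25 + 7.23) → 42596.8 s.
Sum: 358.52 + 42596.8 = 42955.32 s → 11.93 hours.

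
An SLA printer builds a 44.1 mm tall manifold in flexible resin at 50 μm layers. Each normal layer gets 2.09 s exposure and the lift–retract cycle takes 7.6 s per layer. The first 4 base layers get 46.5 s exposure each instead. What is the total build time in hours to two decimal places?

2.42 hours

Number of layers: 44.1 / 0.05 → 882 (rounded up).
Base layers = 4 × (46.5 + 7.6), so 216.4 s.
Normal layers = 878 × (2.09 + 7.6) = 8507.82 s.
Total = 216.4 + 8507.82 = 8724.22 s = 2.42 hours.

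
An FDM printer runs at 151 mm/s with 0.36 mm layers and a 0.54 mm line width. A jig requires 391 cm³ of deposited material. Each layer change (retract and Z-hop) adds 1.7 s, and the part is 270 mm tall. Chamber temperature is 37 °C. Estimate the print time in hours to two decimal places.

Line area = 0.36 × 0.54, so 0.1944 mm².
Total extruded path = 391000/0.1944 = 2011316.9 mm.
Print-move time = 2011316.9 / 151 = 13320 s.
Number of layers: 270 / 0.36 → 750 (rounded up).
Layer-change overhead = 750 × 1.7 = 1275 s.
Altogether 13320 + 1275 = 14595 s, i.e. 4.05 hours.

4.05 hours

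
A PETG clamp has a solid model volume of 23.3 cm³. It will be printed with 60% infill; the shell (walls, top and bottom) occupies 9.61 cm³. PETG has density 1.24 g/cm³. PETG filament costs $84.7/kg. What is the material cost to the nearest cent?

Infill region = 23.3 − 9.61, so 13.69 cm³.
Deposited infill: 0.60 × 13.69 → 8.214 cm³.
Total printed volume = 9.61 + 8.214 = 17.824 cm³.
Mass = 17.824 × 1.24, so 22.10176 g.
Cost = 22.10176 g / 1000 × $84.7/kg = $1.87.

$1.87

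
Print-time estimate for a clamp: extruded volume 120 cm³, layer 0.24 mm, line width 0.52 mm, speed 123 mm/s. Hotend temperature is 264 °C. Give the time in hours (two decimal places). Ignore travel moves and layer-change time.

Bead cross-section = 0.24 × 0.52, so 0.1248 mm².
Path length: 120000 mm³ / 0.1248 mm² → 961538.5 mm.
Time extruding = 961538.5 / 123, so 7817.4 s.
7817.4 s = 2.17 hours.

2.17 hours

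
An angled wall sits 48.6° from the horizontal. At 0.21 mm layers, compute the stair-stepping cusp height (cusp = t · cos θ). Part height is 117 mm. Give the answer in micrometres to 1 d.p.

cos(48.6°) = 0.6613, so cusp = 0.21 × 0.6613 = 0.138873 mm → 138.9 μm.

138.9 μm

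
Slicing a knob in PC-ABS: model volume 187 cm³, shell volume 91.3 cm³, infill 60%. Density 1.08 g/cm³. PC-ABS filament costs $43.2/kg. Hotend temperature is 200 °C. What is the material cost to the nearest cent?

Interior volume: 187 − 91.3 → 95.7 cm³.
Infill volume = 0.60 × 95.7 = 57.42 cm³.
Deposited volume: 91.3 + 57.42 → 148.72 cm³.
Mass: 148.72 × 1.08 → 160.6176 g.
Cost = 160.6176 g / 1000 × $43.2/kg = $6.94.

$6.94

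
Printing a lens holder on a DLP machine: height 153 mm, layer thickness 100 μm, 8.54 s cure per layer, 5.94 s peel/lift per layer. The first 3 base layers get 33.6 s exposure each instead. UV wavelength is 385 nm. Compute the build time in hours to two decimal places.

Layer count = ceil(153 / 0.1) = 1530.
Base layers: 3 × (33.6 + 5.94) → 118.62 s.
Remaining layers: 1527 × (8.54 + 5.94) → 22110.96 s.
Sum: 118.62 + 22110.96 = 22229.58 s → 6.17 hours.

6.17 hours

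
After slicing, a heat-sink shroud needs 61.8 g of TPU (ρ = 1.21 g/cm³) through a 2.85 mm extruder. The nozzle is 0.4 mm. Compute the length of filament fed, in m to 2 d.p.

8.01 m

Extruded volume: 61.8/1.21 = 51.0744 cm³ (51074.4 mm³).
Cross-section of 2.85 mm filament: π·(2.85/2)² = 6.3794 mm².
L = V/A = 51074.4/6.3794 = 8006.14 mm → 8.01 m.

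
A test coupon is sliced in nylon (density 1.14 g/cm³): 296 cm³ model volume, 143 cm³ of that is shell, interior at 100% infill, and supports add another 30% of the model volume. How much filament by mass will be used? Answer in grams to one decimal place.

Infill region = 296 − 143 = 153 cm³.
Infill volume = 1.00 × 153, so 153 cm³.
Support: 0.30 × 296 → 88.8 cm³.
Deposited volume = 143 + 153 + 88.8, so 384.8 cm³.
Mass = 384.8 × 1.14 = 438.672 g.

438.7 g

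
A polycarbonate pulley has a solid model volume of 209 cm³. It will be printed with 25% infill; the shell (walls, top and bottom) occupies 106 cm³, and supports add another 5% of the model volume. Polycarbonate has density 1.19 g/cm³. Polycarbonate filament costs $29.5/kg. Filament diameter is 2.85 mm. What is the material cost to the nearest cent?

Infill region = 209 − 106 = 103 cm³.
Deposited infill: 0.25 × 103 → 25.75 cm³.
Support = 0.05 × 209, so 10.45 cm³.
Total extruded: 106 + 25.75 + 10.45 → 142.2 cm³.
Mass = 142.2 × 1.19 = 169.218 g.
Cost = 169.218 g / 1000 × $29.5/kg = $4.99.

$4.99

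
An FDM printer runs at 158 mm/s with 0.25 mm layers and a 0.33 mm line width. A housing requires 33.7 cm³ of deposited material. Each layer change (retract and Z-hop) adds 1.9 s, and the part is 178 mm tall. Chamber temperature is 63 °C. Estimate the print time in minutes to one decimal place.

65.6 minutes

Bead cross-section = 0.25 × 0.33 = 0.0825 mm².
Total extruded path = 33700/0.0825 = 408484.8 mm.
Extrusion time = 408484.8 / 158 = 2585.3 s.
Number of layers: 178 / 0.25 → 712 (rounded up).
Layer-change overhead = 712 × 1.9 = 1352.8 s.
Total = 2585.3 + 1352.8 = 3938.1 s = 65.6 minutes.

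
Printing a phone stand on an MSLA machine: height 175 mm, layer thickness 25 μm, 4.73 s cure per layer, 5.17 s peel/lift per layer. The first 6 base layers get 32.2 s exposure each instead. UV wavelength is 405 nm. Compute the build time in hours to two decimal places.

Number of layers: 175 / 0.025 → 7000 (rounded up).
Base layers = 6 × (32.2 + 5.17), so 224.22 s.
Normal layers = 6994 × (4.73 + 5.17) = 69240.6 s.
Sum: 224.22 + 69240.6 = 69464.82 s → 19.30 hours.

19.30 hours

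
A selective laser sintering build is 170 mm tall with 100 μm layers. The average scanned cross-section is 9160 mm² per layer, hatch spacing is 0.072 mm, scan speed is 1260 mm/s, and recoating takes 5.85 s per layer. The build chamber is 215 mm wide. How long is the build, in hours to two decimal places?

50.44 hours

Layer count = ceil(170 / 0.1) = 1700.
Hatch length per layer = 9160 / 0.072 = 127222.2 mm.
Per-layer scan time: 127222.2 / 1260 → 100.97 s.
Time per layer = 100.97 + 5.85, so 106.82 s.
1700 layers × 106.82 s/layer = 181594 s, i.e. 50.44 hours.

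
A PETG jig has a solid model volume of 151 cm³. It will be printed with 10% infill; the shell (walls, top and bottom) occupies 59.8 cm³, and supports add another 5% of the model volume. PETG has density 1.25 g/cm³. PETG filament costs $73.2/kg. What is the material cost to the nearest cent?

$7.00

Interior volume = 151 − 59.8 = 91.2 cm³.
Deposited infill = 0.10 × 91.2 = 9.12 cm³.
Support = 0.05 × 151, so 7.55 cm³.
Total extruded = 59.8 + 9.12 + 7.55 = 76.47 cm³.
Mass = 76.47 × 1.25 = 95.5875 g.
At $73.2/kg: 95.5875/1000 × 73.2 = $7.00.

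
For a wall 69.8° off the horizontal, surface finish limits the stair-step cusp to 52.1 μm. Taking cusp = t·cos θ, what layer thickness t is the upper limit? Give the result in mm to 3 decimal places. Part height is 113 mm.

0.151 mm

cos(69.8°) = 0.3453; t_max = 0.0521/0.3453 = 0.151 mm.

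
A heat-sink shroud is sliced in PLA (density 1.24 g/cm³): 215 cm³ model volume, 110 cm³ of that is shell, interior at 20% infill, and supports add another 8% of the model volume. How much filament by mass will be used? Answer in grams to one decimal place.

Volume inside the shell = 215 − 110, so 105 cm³.
Infill volume = 0.20 × 105 = 21 cm³.
Support: 0.08 × 215 → 17.2 cm³.
Deposited volume: 110 + 21 + 17.2 → 148.2 cm³.
Mass: 148.2 × 1.24 → 183.768 g.

183.8 g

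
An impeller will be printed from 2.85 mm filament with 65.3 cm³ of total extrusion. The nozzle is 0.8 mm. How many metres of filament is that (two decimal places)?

10.24 m

Cross-section of 2.85 mm filament: π·(2.85/2)² = 6.3794 mm².
L = 65300 mm³ / 6.3794 mm² = 10236.07 mm, i.e. 10.24 m.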